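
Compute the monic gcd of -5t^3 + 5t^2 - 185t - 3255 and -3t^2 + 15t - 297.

1

Apply the Euclidean algorithm:
  -5t^3 + 5t^2 - 185t - 3255 = ((5/3)t + 20/3)(-3t^2 + 15t - 297) + (210t - 1275)
  -3t^2 + 15t - 297 = (-(1/70)t - 3/196)(210t - 1275) + (-62037/196)
  210t - 1275 = (-(13720/20679)t + 83300/20679)(-62037/196) + (0)
The last nonzero remainder is the constant -62037/196, so the polynomials are coprime and gcd = 1.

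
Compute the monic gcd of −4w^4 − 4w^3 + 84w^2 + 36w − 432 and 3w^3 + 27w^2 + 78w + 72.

Euclidean algorithm in ℚ[w]:
  −4w^4 − 4w^3 + 84w^2 + 36w − 432 = (−(4/3)w + 32/3)(3w^3 + 27w^2 + 78w + 72) + (−100w^2 − 700w − 1200)
  3w^3 + 27w^2 + 78w + 72 = (−(3/100)w − 3/50)(−100w^2 − 700w − 1200) + (0)
Last nonzero remainder: −100w^2 − 700w − 1200. Dividing through by −100 gives the monic gcd w^2 + 7w + 12.

w^2 + 7w + 12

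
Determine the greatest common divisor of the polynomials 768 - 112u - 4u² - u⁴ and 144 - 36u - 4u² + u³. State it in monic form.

Euclidean algorithm in ℚ[u]:
  -u⁴ - 4u² - 112u + 768 = (-u - 4)(u³ - 4u² - 36u + 144) + (-56u² - 112u + 1344)
  u³ - 4u² - 36u + 144 = (-(1/56)u + 3/28)(-56u² - 112u + 1344) + (0)
Last nonzero remainder: -56u² - 112u + 1344. Dividing through by -56 gives the monic gcd u² + 2u - 24.

-24 + 2u + u²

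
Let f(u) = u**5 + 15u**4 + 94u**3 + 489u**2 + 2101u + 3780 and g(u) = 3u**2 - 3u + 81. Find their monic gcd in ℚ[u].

u**2 - u + 27

Apply the Euclidean algorithm:
  u**5 + 15u**4 + 94u**3 + 489u**2 + 2101u + 3780 = ((1/3)u**3 + (16/3)u**2 + (83/3)u + 140/3)(3u**2 - 3u + 81) + (0)
Last nonzero remainder: 3u**2 - 3u + 81. Dividing through by 3 gives the monic gcd u**2 - u + 27.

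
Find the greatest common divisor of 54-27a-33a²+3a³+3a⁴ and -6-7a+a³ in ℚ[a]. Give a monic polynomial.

-6-a+a²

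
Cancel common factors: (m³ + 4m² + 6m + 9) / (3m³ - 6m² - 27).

Apply the Euclidean algorithm:
  m³ + 4m² + 6m + 9 = (1/3)(3m³ - 6m² - 27) + (6m² + 6m + 18)
  3m³ - 6m² - 27 = ((1/2)m - 3/2)(6m² + 6m + 18) + (0)
Last nonzero remainder: 6m² + 6m + 18. Dividing through by 6 gives the monic gcd m² + m + 3.
Cancel m² + m + 3 from numerator and denominator to get the reduced form.

(m + 3)/(3m - 9)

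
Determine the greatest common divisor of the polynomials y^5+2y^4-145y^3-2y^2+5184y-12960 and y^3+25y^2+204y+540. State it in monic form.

y^2+19y+90

By polynomial division,
  y^5+2y^4-145y^3-2y^2+5184y-12960 = (y^2-23y+226)(y^3+25y^2+204y+540) + (-1500y^2-28500y-135000)
  y^3+25y^2+204y+540 = (-(1/1500)y-1/250)(-1500y^2-28500y-135000) + (0)
Last nonzero remainder: -1500y^2-28500y-135000. Dividing through by -1500 gives the monic gcd y^2+19y+90.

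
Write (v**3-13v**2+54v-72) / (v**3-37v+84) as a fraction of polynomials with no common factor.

(v-6)/(v+7)

Euclidean algorithm in ℚ[v]:
  v**3-13v**2+54v-72 = (v**3-37v+84) + (-13v**2+91v-156)
  v**3-37v+84 = (-(1/13)v-7/13)(-13v**2+91v-156) + (0)
Last nonzero remainder: -13v**2+91v-156. Dividing through by -13 gives the monic gcd v**2-7v+12.
Cancel v**2-7v+12 from numerator and denominator to get the reduced form.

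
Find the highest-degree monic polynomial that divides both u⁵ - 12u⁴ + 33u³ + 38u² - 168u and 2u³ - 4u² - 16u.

u³ - 2u² - 8u

Apply the Euclidean algorithm:
  u⁵ - 12u⁴ + 33u³ + 38u² - 168u = ((1/2)u² - 5u + 21/2)(2u³ - 4u² - 16u) + (0)
Last nonzero remainder: 2u³ - 4u² - 16u. Dividing through by 2 gives the monic gcd u³ - 2u² - 8u.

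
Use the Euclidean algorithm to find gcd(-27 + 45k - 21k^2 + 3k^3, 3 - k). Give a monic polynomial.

-3 + k

Euclidean algorithm in ℚ[k]:
  3k^3 - 21k^2 + 45k - 27 = (-3k^2 + 12k - 9)(-k + 3) + (0)
Last nonzero remainder: -k + 3. Dividing through by -1 gives the monic gcd k - 3.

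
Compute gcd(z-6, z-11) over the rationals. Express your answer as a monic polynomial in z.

Repeated division with remainder:
  z-6 = (z-11) + (5)
  z-11 = ((1/5)z-11/5)(5) + (0)
The last nonzero remainder is the constant 5, so the polynomials are coprime and gcd = 1.

1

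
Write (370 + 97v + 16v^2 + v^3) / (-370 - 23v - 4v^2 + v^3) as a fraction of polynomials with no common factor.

Repeated division with remainder:
  v^3 + 16v^2 + 97v + 370 = (v^3 - 4v^2 - 23v - 370) + (20v^2 + 120v + 740)
  v^3 - 4v^2 - 23v - 370 = ((1/20)v - 1/2)(20v^2 + 120v + 740) + (0)
Last nonzero remainder: 20v^2 + 120v + 740. Dividing through by 20 gives the monic gcd v^2 + 6v + 37.
Cancel v^2 + 6v + 37 from numerator and denominator to get the reduced form.

(10 + v)/(-10 + v)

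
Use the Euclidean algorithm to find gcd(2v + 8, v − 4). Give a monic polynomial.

1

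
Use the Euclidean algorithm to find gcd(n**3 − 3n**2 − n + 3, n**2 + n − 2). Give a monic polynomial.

Apply the Euclidean algorithm:
  n**3 − 3n**2 − n + 3 = (n − 4)(n**2 + n − 2) + (5n − 5)
  n**2 + n − 2 = ((1/5)n + 2/5)(5n − 5) + (0)
Last nonzero remainder: 5n − 5. Dividing through by 5 gives the monic gcd n − 1.

n − 1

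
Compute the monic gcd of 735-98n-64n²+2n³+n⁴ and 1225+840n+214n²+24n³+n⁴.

35+12n+n²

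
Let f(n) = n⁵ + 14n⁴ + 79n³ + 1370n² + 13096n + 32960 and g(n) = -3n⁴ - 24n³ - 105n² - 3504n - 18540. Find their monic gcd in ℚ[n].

n³ + 2n² + 23n + 1030

Euclidean algorithm in ℚ[n]:
  n⁵ + 14n⁴ + 79n³ + 1370n² + 13096n + 32960 = (-(1/3)n - 2)(-3n⁴ - 24n³ - 105n² - 3504n - 18540) + (-4n³ - 8n² - 92n - 4120)
  -3n⁴ - 24n³ - 105n² - 3504n - 18540 = ((3/4)n + 9/2)(-4n³ - 8n² - 92n - 4120) + (0)
Last nonzero remainder: -4n³ - 8n² - 92n - 4120. Dividing through by -4 gives the monic gcd n³ + 2n² + 23n + 1030.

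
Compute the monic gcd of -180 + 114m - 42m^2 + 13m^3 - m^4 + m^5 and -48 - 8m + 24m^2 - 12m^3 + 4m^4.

By polynomial division,
  m^5 - m^4 + 13m^3 - 42m^2 + 114m - 180 = ((1/4)m + 1/2)(4m^4 - 12m^3 + 24m^2 - 8m - 48) + (13m^3 - 52m^2 + 130m - 156)
  4m^4 - 12m^3 + 24m^2 - 8m - 48 = ((4/13)m + 4/13)(13m^3 - 52m^2 + 130m - 156) + (0)
Last nonzero remainder: 13m^3 - 52m^2 + 130m - 156. Dividing through by 13 gives the monic gcd m^3 - 4m^2 + 10m - 12.

-12 + 10m - 4m^2 + m^3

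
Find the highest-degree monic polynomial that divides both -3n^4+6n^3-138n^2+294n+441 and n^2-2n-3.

n^2-2n-3

Apply the Euclidean algorithm:
  -3n^4+6n^3-138n^2+294n+441 = (-3n^2-147)(n^2-2n-3) + (0)
The last nonzero remainder n^2-2n-3 is already monic.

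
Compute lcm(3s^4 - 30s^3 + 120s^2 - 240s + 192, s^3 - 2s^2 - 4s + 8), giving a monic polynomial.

Euclidean algorithm in ℚ[s]:
  3s^4 - 30s^3 + 120s^2 - 240s + 192 = (3s - 24)(s^3 - 2s^2 - 4s + 8) + (84s^2 - 360s + 384)
  s^3 - 2s^2 - 4s + 8 = ((1/84)s + 4/147)(84s^2 - 360s + 384) + ((60/49)s - 120/49)
  84s^2 - 360s + 384 = ((343/5)s - 784/5)((60/49)s - 120/49) + (0)
Last nonzero remainder: (60/49)s - 120/49. Dividing through by 60/49 gives the monic gcd s - 2.
Then lcm(f, g) = f·g / gcd(f, g); expanding and making the result monic gives the answer.

s^6 - 10s^5 + 36s^4 - 40s^3 - 96s^2 + 320s - 256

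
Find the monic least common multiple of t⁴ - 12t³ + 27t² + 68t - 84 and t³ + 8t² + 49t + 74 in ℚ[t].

t⁶ - 6t⁵ - 8t⁴ - 214t³ + 1323t² + 2012t - 3108

Repeated division with remainder:
  t⁴ - 12t³ + 27t² + 68t - 84 = (t - 20)(t³ + 8t² + 49t + 74) + (138t² + 974t + 1396)
  t³ + 8t² + 49t + 74 = ((1/138)t + 65/9522)(138t² + 974t + 1396) + ((153472/4761)t + 306944/4761)
  138t² + 974t + 1396 = ((328509/76736)t + 1661589/76736)((153472/4761)t + 306944/4761) + (0)
Last nonzero remainder: (153472/4761)t + 306944/4761. Dividing through by 153472/4761 gives the monic gcd t + 2.
Then lcm(f, g) = f·g / gcd(f, g); expanding and making the result monic gives the answer.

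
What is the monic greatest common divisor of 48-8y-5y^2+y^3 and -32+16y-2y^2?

Repeated division with remainder:
  y^3-5y^2-8y+48 = (-(1/2)y-3/2)(-2y^2+16y-32) + (0)
Last nonzero remainder: -2y^2+16y-32. Dividing through by -2 gives the monic gcd y^2-8y+16.

16-8y+y^2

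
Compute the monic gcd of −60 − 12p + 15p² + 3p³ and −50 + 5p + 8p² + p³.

−10 + 3p + p²

By polynomial division,
  3p³ + 15p² − 12p − 60 = (3)(p³ + 8p² + 5p − 50) + (−9p² − 27p + 90)
  p³ + 8p² + 5p − 50 = (−(1/9)p − 5/9)(−9p² − 27p + 90) + (0)
Last nonzero remainder: −9p² − 27p + 90. Dividing through by −9 gives the monic gcd p² + 3p − 10.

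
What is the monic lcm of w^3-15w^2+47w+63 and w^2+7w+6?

w^4-9w^3-43w^2+345w+378

By polynomial division,
  w^3-15w^2+47w+63 = (w-22)(w^2+7w+6) + (195w+195)
  w^2+7w+6 = ((1/195)w+2/65)(195w+195) + (0)
Last nonzero remainder: 195w+195. Dividing through by 195 gives the monic gcd w+1.
Then lcm(f, g) = f·g / gcd(f, g); expanding and making the result monic gives the answer.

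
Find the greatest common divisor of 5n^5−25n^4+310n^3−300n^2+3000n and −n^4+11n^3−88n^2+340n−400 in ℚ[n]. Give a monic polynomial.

n^2−5n+50

Apply the Euclidean algorithm:
  5n^5−25n^4+310n^3−300n^2+3000n = (−5n−30)(−n^4+11n^3−88n^2+340n−400) + (200n^3−1240n^2+11200n−12000)
  −n^4+11n^3−88n^2+340n−400 = (−(1/200)n+3/125)(200n^3−1240n^2+11200n−12000) + (−(56/25)n^2+(56/5)n−112)
  200n^3−1240n^2+11200n−12000 = (−(625/7)n+750/7)(−(56/25)n^2+(56/5)n−112) + (0)
Last nonzero remainder: −(56/25)n^2+(56/5)n−112. Dividing through by −56/25 gives the monic gcd n^2−5n+50.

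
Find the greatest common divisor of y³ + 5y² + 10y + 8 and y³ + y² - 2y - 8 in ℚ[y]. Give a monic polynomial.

By polynomial division,
  y³ + 5y² + 10y + 8 = (y³ + y² - 2y - 8) + (4y² + 12y + 16)
  y³ + y² - 2y - 8 = ((1/4)y - 1/2)(4y² + 12y + 16) + (0)
Last nonzero remainder: 4y² + 12y + 16. Dividing through by 4 gives the monic gcd y² + 3y + 4.

y² + 3y + 4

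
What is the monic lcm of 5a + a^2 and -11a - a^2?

55a + 16a^2 + a^3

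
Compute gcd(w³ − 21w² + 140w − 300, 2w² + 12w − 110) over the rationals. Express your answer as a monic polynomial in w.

Apply the Euclidean algorithm:
  w³ − 21w² + 140w − 300 = ((1/2)w − 27/2)(2w² + 12w − 110) + (357w − 1785)
  2w² + 12w − 110 = ((2/357)w + 22/357)(357w − 1785) + (0)
Last nonzero remainder: 357w − 1785. Dividing through by 357 gives the monic gcd w − 5.

w − 5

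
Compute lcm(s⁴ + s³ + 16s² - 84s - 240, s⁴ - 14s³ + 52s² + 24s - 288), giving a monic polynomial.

By polynomial division,
  s⁴ + s³ + 16s² - 84s - 240 = (s⁴ - 14s³ + 52s² + 24s - 288) + (15s³ - 36s² - 108s + 48)
  s⁴ - 14s³ + 52s² + 24s - 288 = ((1/15)s - 58/75)(15s³ - 36s² - 108s + 48) + ((784/25)s² - (1568/25)s - 6272/25)
  15s³ - 36s² - 108s + 48 = ((375/784)s - 75/392)((784/25)s² - (1568/25)s - 6272/25) + (0)
Last nonzero remainder: (784/25)s² - (1568/25)s - 6272/25. Dividing through by 784/25 gives the monic gcd s² - 2s - 8.
Then lcm(f, g) = f·g / gcd(f, g); expanding and making the result monic gives the answer.

s⁶ - 11s⁵ + 40s⁴ - 240s³ + 1344s² - 144s - 8640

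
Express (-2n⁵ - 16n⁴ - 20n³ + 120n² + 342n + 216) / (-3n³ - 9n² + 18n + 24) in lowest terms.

(2n³ + 6n² - 18n - 54)/(3n - 6)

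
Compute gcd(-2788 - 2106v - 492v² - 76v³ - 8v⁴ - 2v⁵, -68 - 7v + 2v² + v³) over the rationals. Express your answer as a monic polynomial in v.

17 + 6v + v²

Apply the Euclidean algorithm:
  -2v⁵ - 8v⁴ - 76v³ - 492v² - 2106v - 2788 = (-2v² - 4v - 82)(v³ + 2v² - 7v - 68) + (-492v² - 2952v - 8364)
  v³ + 2v² - 7v - 68 = (-(1/492)v + 1/123)(-492v² - 2952v - 8364) + (0)
Last nonzero remainder: -492v² - 2952v - 8364. Dividing through by -492 gives the monic gcd v² + 6v + 17.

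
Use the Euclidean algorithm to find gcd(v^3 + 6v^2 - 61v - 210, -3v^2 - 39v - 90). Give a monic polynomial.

By polynomial division,
  v^3 + 6v^2 - 61v - 210 = (-(1/3)v + 7/3)(-3v^2 - 39v - 90) + (0)
Last nonzero remainder: -3v^2 - 39v - 90. Dividing through by -3 gives the monic gcd v^2 + 13v + 30.

v^2 + 13v + 30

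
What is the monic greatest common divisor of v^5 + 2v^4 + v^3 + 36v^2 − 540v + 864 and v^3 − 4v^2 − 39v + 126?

v^2 + 3v − 18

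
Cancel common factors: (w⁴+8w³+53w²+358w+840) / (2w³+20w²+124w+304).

(w³+4w²+37w+210)/(2w²+12w+76)

By polynomial division,
  w⁴+8w³+53w²+358w+840 = ((1/2)w-1)(2w³+20w²+124w+304) + (11w²+330w+1144)
  2w³+20w²+124w+304 = ((2/11)w-40/11)(11w²+330w+1144) + (1116w+4464)
  11w²+330w+1144 = ((11/1116)w+143/558)(1116w+4464) + (0)
Last nonzero remainder: 1116w+4464. Dividing through by 1116 gives the monic gcd w+4.
Cancel w+4 from numerator and denominator to get the reduced form.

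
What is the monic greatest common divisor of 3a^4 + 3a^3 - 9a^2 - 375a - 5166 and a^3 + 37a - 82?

a^2 + 2a + 41

By polynomial division,
  3a^4 + 3a^3 - 9a^2 - 375a - 5166 = (3a + 3)(a^3 + 37a - 82) + (-120a^2 - 240a - 4920)
  a^3 + 37a - 82 = (-(1/120)a + 1/60)(-120a^2 - 240a - 4920) + (0)
Last nonzero remainder: -120a^2 - 240a - 4920. Dividing through by -120 gives the monic gcd a^2 + 2a + 41.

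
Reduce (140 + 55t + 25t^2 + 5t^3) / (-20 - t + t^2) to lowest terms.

(35 + 5t + 5t^2)/(-5 + t)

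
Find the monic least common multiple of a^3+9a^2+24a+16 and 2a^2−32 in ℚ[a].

Repeated division with remainder:
  a^3+9a^2+24a+16 = ((1/2)a+9/2)(2a^2−32) + (40a+160)
  2a^2−32 = ((1/20)a−1/5)(40a+160) + (0)
Last nonzero remainder: 40a+160. Dividing through by 40 gives the monic gcd a+4.
Then lcm(f, g) = f·g / gcd(f, g); expanding and making the result monic gives the answer.

a^4+5a^3−12a^2−80a−64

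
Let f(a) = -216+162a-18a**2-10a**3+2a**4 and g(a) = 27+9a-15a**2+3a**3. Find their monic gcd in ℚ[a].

9-6a+a**2

Repeated division with remainder:
  2a**4-10a**3-18a**2+162a-216 = ((2/3)a)(3a**3-15a**2+9a+27) + (-24a**2+144a-216)
  3a**3-15a**2+9a+27 = (-(1/8)a-1/8)(-24a**2+144a-216) + (0)
Last nonzero remainder: -24a**2+144a-216. Dividing through by -24 gives the monic gcd a**2-6a+9.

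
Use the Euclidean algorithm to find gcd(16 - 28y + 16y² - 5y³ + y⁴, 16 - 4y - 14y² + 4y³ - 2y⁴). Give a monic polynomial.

-8 + 10y - 3y² + y³

Apply the Euclidean algorithm:
  y⁴ - 5y³ + 16y² - 28y + 16 = (-1/2)(-2y⁴ + 4y³ - 14y² - 4y + 16) + (-3y³ + 9y² - 30y + 24)
  -2y⁴ + 4y³ - 14y² - 4y + 16 = ((2/3)y + 2/3)(-3y³ + 9y² - 30y + 24) + (0)
Last nonzero remainder: -3y³ + 9y² - 30y + 24. Dividing through by -3 gives the monic gcd y³ - 3y² + 10y - 8.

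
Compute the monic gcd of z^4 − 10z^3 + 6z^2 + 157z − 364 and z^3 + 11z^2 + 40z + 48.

z + 4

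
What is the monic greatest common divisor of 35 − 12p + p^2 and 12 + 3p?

1

Apply the Euclidean algorithm:
  p^2 − 12p + 35 = ((1/3)p − 16/3)(3p + 12) + (99)
  3p + 12 = ((1/33)p + 4/33)(99) + (0)
The last nonzero remainder is the constant 99, so the polynomials are coprime and gcd = 1.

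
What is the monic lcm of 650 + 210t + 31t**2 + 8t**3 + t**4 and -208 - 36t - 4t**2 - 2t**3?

Euclidean algorithm in ℚ[t]:
  t**4 + 8t**3 + 31t**2 + 210t + 650 = (-(1/2)t - 3)(-2t**3 - 4t**2 - 36t - 208) + (t**2 - 2t + 26)
  -2t**3 - 4t**2 - 36t - 208 = (-2t - 8)(t**2 - 2t + 26) + (0)
The last nonzero remainder t**2 - 2t + 26 is already monic.
Then lcm(f, g) = f·g / gcd(f, g); expanding and making the result monic gives the answer.

2600 + 1490t + 334t**2 + 63t**3 + 12t**4 + t**5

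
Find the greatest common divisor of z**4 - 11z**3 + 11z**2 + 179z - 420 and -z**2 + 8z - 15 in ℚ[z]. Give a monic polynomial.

Repeated division with remainder:
  z**4 - 11z**3 + 11z**2 + 179z - 420 = (-z**2 + 3z + 28)(-z**2 + 8z - 15) + (0)
Last nonzero remainder: -z**2 + 8z - 15. Dividing through by -1 gives the monic gcd z**2 - 8z + 15.

z**2 - 8z + 15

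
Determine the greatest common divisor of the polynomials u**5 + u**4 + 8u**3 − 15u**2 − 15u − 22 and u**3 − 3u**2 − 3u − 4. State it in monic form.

u**2 + u + 1

Apply the Euclidean algorithm:
  u**5 + u**4 + 8u**3 − 15u**2 − 15u − 22 = (u**2 + 4u + 23)(u**3 − 3u**2 − 3u − 4) + (70u**2 + 70u + 70)
  u**3 − 3u**2 − 3u − 4 = ((1/70)u − 2/35)(70u**2 + 70u + 70) + (0)
Last nonzero remainder: 70u**2 + 70u + 70. Dividing through by 70 gives the monic gcd u**2 + u + 1.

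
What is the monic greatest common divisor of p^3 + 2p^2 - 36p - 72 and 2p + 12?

By polynomial division,
  p^3 + 2p^2 - 36p - 72 = ((1/2)p^2 - 2p - 6)(2p + 12) + (0)
Last nonzero remainder: 2p + 12. Dividing through by 2 gives the monic gcd p + 6.

p + 6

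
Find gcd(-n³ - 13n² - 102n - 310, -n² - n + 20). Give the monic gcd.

n + 5

Euclidean algorithm in ℚ[n]:
  -n³ - 13n² - 102n - 310 = (n + 12)(-n² - n + 20) + (-110n - 550)
  -n² - n + 20 = ((1/110)n - 2/55)(-110n - 550) + (0)
Last nonzero remainder: -110n - 550. Dividing through by -110 gives the monic gcd n + 5.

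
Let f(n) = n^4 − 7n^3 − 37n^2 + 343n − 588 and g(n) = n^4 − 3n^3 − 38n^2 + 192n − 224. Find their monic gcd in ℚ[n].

Repeated division with remainder:
  n^4 − 7n^3 − 37n^2 + 343n − 588 = (n^4 − 3n^3 − 38n^2 + 192n − 224) + (−4n^3 + n^2 + 151n − 364)
  n^4 − 3n^3 − 38n^2 + 192n − 224 = (−(1/4)n + 11/16)(−4n^3 + n^2 + 151n − 364) + (−(15/16)n^2 − (45/16)n + 105/4)
  −4n^3 + n^2 + 151n − 364 = ((64/15)n − 208/15)(−(15/16)n^2 − (45/16)n + 105/4) + (0)
Last nonzero remainder: −(15/16)n^2 − (45/16)n + 105/4. Dividing through by −15/16 gives the monic gcd n^2 + 3n − 28.

n^2 + 3n − 28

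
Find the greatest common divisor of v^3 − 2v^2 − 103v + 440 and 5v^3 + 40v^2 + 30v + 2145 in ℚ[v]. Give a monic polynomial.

v + 11

By polynomial division,
  v^3 − 2v^2 − 103v + 440 = (1/5)(5v^3 + 40v^2 + 30v + 2145) + (−10v^2 − 109v + 11)
  5v^3 + 40v^2 + 30v + 2145 = (−(1/2)v + 29/20)(−10v^2 − 109v + 11) + ((3871/20)v + 42581/20)
  −10v^2 − 109v + 11 = (−(200/3871)v + 20/3871)((3871/20)v + 42581/20) + (0)
Last nonzero remainder: (3871/20)v + 42581/20. Dividing through by 3871/20 gives the monic gcd v + 11.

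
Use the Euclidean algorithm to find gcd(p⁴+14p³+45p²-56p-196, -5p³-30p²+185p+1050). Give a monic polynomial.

p+7

Repeated division with remainder:
  p⁴+14p³+45p²-56p-196 = (-(1/5)p-8/5)(-5p³-30p²+185p+1050) + (34p²+450p+1484)
  -5p³-30p²+185p+1050 = (-(5/34)p+615/578)(34p²+450p+1484) + (-(21840/289)p-152880/289)
  34p²+450p+1484 = (-(4913/10920)p-15317/5460)(-(21840/289)p-152880/289) + (0)
Last nonzero remainder: -(21840/289)p-152880/289. Dividing through by -21840/289 gives the monic gcd p+7.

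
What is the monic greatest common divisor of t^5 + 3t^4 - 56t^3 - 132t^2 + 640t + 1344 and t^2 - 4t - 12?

t^2 - 4t - 12

Euclidean algorithm in ℚ[t]:
  t^5 + 3t^4 - 56t^3 - 132t^2 + 640t + 1344 = (t^3 + 7t^2 - 16t - 112)(t^2 - 4t - 12) + (0)
The last nonzero remainder t^2 - 4t - 12 is already monic.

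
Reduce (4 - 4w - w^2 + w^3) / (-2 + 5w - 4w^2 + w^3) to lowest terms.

(2 + w)/(-1 + w)

Repeated division with remainder:
  w^3 - w^2 - 4w + 4 = (w^3 - 4w^2 + 5w - 2) + (3w^2 - 9w + 6)
  w^3 - 4w^2 + 5w - 2 = ((1/3)w - 1/3)(3w^2 - 9w + 6) + (0)
Last nonzero remainder: 3w^2 - 9w + 6. Dividing through by 3 gives the monic gcd w^2 - 3w + 2.
Cancel w^2 - 3w + 2 from numerator and denominator to get the reduced form.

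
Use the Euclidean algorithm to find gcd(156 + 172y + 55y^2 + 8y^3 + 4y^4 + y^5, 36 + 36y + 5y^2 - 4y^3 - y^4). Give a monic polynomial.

12 + 16y + 7y^2 + y^3

Euclidean algorithm in ℚ[y]:
  y^5 + 4y^4 + 8y^3 + 55y^2 + 172y + 156 = (-y)(-y^4 - 4y^3 + 5y^2 + 36y + 36) + (13y^3 + 91y^2 + 208y + 156)
  -y^4 - 4y^3 + 5y^2 + 36y + 36 = (-(1/13)y + 3/13)(13y^3 + 91y^2 + 208y + 156) + (0)
Last nonzero remainder: 13y^3 + 91y^2 + 208y + 156. Dividing through by 13 gives the monic gcd y^3 + 7y^2 + 16y + 12.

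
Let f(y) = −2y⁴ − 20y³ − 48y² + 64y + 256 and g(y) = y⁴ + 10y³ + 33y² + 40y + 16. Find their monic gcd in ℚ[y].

y² + 8y + 16

By polynomial division,
  −2y⁴ − 20y³ − 48y² + 64y + 256 = (−2)(y⁴ + 10y³ + 33y² + 40y + 16) + (18y² + 144y + 288)
  y⁴ + 10y³ + 33y² + 40y + 16 = ((1/18)y² + (1/9)y + 1/18)(18y² + 144y + 288) + (0)
Last nonzero remainder: 18y² + 144y + 288. Dividing through by 18 gives the monic gcd y² + 8y + 16.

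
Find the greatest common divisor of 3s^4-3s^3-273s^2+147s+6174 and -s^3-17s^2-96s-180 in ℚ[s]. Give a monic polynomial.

Euclidean algorithm in ℚ[s]:
  3s^4-3s^3-273s^2+147s+6174 = (-3s+54)(-s^3-17s^2-96s-180) + (357s^2+4791s+15894)
  -s^3-17s^2-96s-180 = (-(1/357)s-142/14161)(357s^2+4791s+15894) + (-(48672/14161)s-292032/14161)
  357s^2+4791s+15894 = (-(1685159/16224)s-12504163/16224)(-(48672/14161)s-292032/14161) + (0)
Last nonzero remainder: -(48672/14161)s-292032/14161. Dividing through by -48672/14161 gives the monic gcd s+6.

s+6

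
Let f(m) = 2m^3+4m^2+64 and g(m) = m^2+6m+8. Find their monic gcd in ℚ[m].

m+4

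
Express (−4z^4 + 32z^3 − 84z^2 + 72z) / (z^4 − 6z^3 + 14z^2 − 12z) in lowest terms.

(−4z^2 + 24z − 36)/(z^2 − 4z + 6)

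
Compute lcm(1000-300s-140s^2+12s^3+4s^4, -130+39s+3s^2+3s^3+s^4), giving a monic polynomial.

3250-975s-205s^2-36s^3-22s^4+3s^5+s^6

Repeated division with remainder:
  4s^4+12s^3-140s^2-300s+1000 = (4)(s^4+3s^3+3s^2+39s-130) + (-152s^2-456s+1520)
  s^4+3s^3+3s^2+39s-130 = (-(1/152)s^2-13/152)(-152s^2-456s+1520) + (0)
Last nonzero remainder: -152s^2-456s+1520. Dividing through by -152 gives the monic gcd s^2+3s-10.
Then lcm(f, g) = f·g / gcd(f, g); expanding and making the result monic gives the answer.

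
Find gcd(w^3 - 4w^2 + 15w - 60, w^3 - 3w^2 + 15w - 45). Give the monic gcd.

w^2 + 15

Apply the Euclidean algorithm:
  w^3 - 4w^2 + 15w - 60 = (w^3 - 3w^2 + 15w - 45) + (-w^2 - 15)
  w^3 - 3w^2 + 15w - 45 = (-w + 3)(-w^2 - 15) + (0)
Last nonzero remainder: -w^2 - 15. Dividing through by -1 gives the monic gcd w^2 + 15.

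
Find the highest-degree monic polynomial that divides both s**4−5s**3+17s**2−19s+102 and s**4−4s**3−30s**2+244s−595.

Apply the Euclidean algorithm:
  s**4−5s**3+17s**2−19s+102 = (s**4−4s**3−30s**2+244s−595) + (−s**3+47s**2−263s+697)
  s**4−4s**3−30s**2+244s−595 = (−s−43)(−s**3+47s**2−263s+697) + (1728s**2−10368s+29376)
  −s**3+47s**2−263s+697 = (−(1/1728)s+41/1728)(1728s**2−10368s+29376) + (0)
Last nonzero remainder: 1728s**2−10368s+29376. Dividing through by 1728 gives the monic gcd s**2−6s+17.

s**2−6s+17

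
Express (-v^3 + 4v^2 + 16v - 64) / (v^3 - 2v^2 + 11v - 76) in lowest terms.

Repeated division with remainder:
  -v^3 + 4v^2 + 16v - 64 = (-1)(v^3 - 2v^2 + 11v - 76) + (2v^2 + 27v - 140)
  v^3 - 2v^2 + 11v - 76 = ((1/2)v - 31/4)(2v^2 + 27v - 140) + ((1161/4)v - 1161)
  2v^2 + 27v - 140 = ((8/1161)v + 140/1161)((1161/4)v - 1161) + (0)
Last nonzero remainder: (1161/4)v - 1161. Dividing through by 1161/4 gives the monic gcd v - 4.
Cancel v - 4 from numerator and denominator to get the reduced form.

(-v^2 + 16)/(v^2 + 2v + 19)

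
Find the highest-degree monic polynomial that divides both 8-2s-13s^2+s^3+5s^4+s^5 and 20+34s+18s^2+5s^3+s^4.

2+3s+s^2

Apply the Euclidean algorithm:
  s^5+5s^4+s^3-13s^2-2s+8 = (s)(s^4+5s^3+18s^2+34s+20) + (-17s^3-47s^2-22s+8)
  s^4+5s^3+18s^2+34s+20 = (-(1/17)s-38/289)(-17s^3-47s^2-22s+8) + ((3042/289)s^2+(9126/289)s+6084/289)
  -17s^3-47s^2-22s+8 = (-(4913/3042)s+578/1521)((3042/289)s^2+(9126/289)s+6084/289) + (0)
Last nonzero remainder: (3042/289)s^2+(9126/289)s+6084/289. Dividing through by 3042/289 gives the monic gcd s^2+3s+2.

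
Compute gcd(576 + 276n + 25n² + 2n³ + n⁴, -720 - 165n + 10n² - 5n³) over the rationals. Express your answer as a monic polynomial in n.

Euclidean algorithm in ℚ[n]:
  n⁴ + 2n³ + 25n² + 276n + 576 = (-(1/5)n - 4/5)(-5n³ + 10n² - 165n - 720) + (0)
Last nonzero remainder: -5n³ + 10n² - 165n - 720. Dividing through by -5 gives the monic gcd n³ - 2n² + 33n + 144.

144 + 33n - 2n² + n³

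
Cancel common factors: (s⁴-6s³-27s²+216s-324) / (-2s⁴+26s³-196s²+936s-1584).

(-s²-3s+18)/(2s²-8s+88)

By polynomial division,
  s⁴-6s³-27s²+216s-324 = (-1/2)(-2s⁴+26s³-196s²+936s-1584) + (7s³-125s²+684s-1116)
  -2s⁴+26s³-196s²+936s-1584 = (-(2/7)s-68/49)(7s³-125s²+684s-1116) + (-(8528/49)s²+(76752/49)s-153504/49)
  7s³-125s²+684s-1116 = (-(343/8528)s+1519/4264)(-(8528/49)s²+(76752/49)s-153504/49) + (0)
Last nonzero remainder: -(8528/49)s²+(76752/49)s-153504/49. Dividing through by -8528/49 gives the monic gcd s²-9s+18.
Cancel s²-9s+18 from numerator and denominator to get the reduced form.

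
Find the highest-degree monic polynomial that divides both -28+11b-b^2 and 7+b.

1

Repeated division with remainder:
  -b^2+11b-28 = (-b+18)(b+7) + (-154)
  b+7 = (-(1/154)b-1/22)(-154) + (0)
The last nonzero remainder is the constant -154, so the polynomials are coprime and gcd = 1.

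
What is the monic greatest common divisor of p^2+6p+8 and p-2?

1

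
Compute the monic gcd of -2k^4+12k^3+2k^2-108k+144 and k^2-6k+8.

Repeated division with remainder:
  -2k^4+12k^3+2k^2-108k+144 = (-2k^2+18)(k^2-6k+8) + (0)
The last nonzero remainder k^2-6k+8 is already monic.

k^2-6k+8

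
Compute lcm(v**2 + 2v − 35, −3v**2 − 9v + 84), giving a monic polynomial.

v**3 − 2v**2 − 43v + 140

By polynomial division,
  v**2 + 2v − 35 = (−1/3)(−3v**2 − 9v + 84) + (−v − 7)
  −3v**2 − 9v + 84 = (3v − 12)(−v − 7) + (0)
Last nonzero remainder: −v − 7. Dividing through by −1 gives the monic gcd v + 7.
Then lcm(f, g) = f·g / gcd(f, g); expanding and making the result monic gives the answer.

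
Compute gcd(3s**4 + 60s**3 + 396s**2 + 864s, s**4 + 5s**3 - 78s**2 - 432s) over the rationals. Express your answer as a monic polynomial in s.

s**3 + 14s**2 + 48s

Euclidean algorithm in ℚ[s]:
  3s**4 + 60s**3 + 396s**2 + 864s = (3)(s**4 + 5s**3 - 78s**2 - 432s) + (45s**3 + 630s**2 + 2160s)
  s**4 + 5s**3 - 78s**2 - 432s = ((1/45)s - 1/5)(45s**3 + 630s**2 + 2160s) + (0)
Last nonzero remainder: 45s**3 + 630s**2 + 2160s. Dividing through by 45 gives the monic gcd s**3 + 14s**2 + 48s.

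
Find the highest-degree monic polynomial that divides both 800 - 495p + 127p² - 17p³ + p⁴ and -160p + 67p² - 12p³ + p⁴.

-160 + 67p - 12p² + p³

Apply the Euclidean algorithm:
  p⁴ - 17p³ + 127p² - 495p + 800 = (p⁴ - 12p³ + 67p² - 160p) + (-5p³ + 60p² - 335p + 800)
  p⁴ - 12p³ + 67p² - 160p = (-(1/5)p)(-5p³ + 60p² - 335p + 800) + (0)
Last nonzero remainder: -5p³ + 60p² - 335p + 800. Dividing through by -5 gives the monic gcd p³ - 12p² + 67p - 160.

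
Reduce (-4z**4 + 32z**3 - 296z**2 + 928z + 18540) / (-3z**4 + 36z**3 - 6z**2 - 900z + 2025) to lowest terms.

(4z**2 - 16z + 412)/(3z**2 - 24z + 45)

Apply the Euclidean algorithm:
  -4z**4 + 32z**3 - 296z**2 + 928z + 18540 = (4/3)(-3z**4 + 36z**3 - 6z**2 - 900z + 2025) + (-16z**3 - 288z**2 + 2128z + 15840)
  -3z**4 + 36z**3 - 6z**2 - 900z + 2025 = ((3/16)z - 45/8)(-16z**3 - 288z**2 + 2128z + 15840) + (-2025z**2 + 8100z + 91125)
  -16z**3 - 288z**2 + 2128z + 15840 = ((16/2025)z + 352/2025)(-2025z**2 + 8100z + 91125) + (0)
Last nonzero remainder: -2025z**2 + 8100z + 91125. Dividing through by -2025 gives the monic gcd z**2 - 4z - 45.
Cancel z**2 - 4z - 45 from numerator and denominator to get the reduced form.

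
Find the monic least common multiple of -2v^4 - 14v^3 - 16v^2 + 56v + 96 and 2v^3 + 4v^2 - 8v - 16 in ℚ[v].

v^5 + 9v^4 + 22v^3 - 12v^2 - 104v - 96

By polynomial division,
  -2v^4 - 14v^3 - 16v^2 + 56v + 96 = (-v - 5)(2v^3 + 4v^2 - 8v - 16) + (-4v^2 + 16)
  2v^3 + 4v^2 - 8v - 16 = (-(1/2)v - 1)(-4v^2 + 16) + (0)
Last nonzero remainder: -4v^2 + 16. Dividing through by -4 gives the monic gcd v^2 - 4.
Then lcm(f, g) = f·g / gcd(f, g); expanding and making the result monic gives the answer.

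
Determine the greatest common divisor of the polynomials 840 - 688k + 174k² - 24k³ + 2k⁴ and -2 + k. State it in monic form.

-2 + k

Repeated division with remainder:
  2k⁴ - 24k³ + 174k² - 688k + 840 = (2k³ - 20k² + 134k - 420)(k - 2) + (0)
The last nonzero remainder k - 2 is already monic.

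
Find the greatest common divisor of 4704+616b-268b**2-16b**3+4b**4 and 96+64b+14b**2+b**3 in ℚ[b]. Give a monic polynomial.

24+10b+b**2

Euclidean algorithm in ℚ[b]:
  4b**4-16b**3-268b**2+616b+4704 = (4b-72)(b**3+14b**2+64b+96) + (484b**2+4840b+11616)
  b**3+14b**2+64b+96 = ((1/484)b+1/121)(484b**2+4840b+11616) + (0)
Last nonzero remainder: 484b**2+4840b+11616. Dividing through by 484 gives the monic gcd b**2+10b+24.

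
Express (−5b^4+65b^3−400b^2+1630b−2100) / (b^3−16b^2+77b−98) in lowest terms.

(−5b^2+20b−150)/(b−7)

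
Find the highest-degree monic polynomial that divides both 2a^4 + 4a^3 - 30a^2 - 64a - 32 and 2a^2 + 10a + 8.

By polynomial division,
  2a^4 + 4a^3 - 30a^2 - 64a - 32 = (a^2 - 3a - 4)(2a^2 + 10a + 8) + (0)
Last nonzero remainder: 2a^2 + 10a + 8. Dividing through by 2 gives the monic gcd a^2 + 5a + 4.

a^2 + 5a + 4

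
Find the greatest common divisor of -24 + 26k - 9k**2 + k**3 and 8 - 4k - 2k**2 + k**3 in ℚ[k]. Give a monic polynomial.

-2 + k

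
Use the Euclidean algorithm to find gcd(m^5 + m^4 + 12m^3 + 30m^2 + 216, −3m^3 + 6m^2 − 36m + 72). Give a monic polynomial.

m^2 + 12

By polynomial division,
  m^5 + m^4 + 12m^3 + 30m^2 + 216 = (−(1/3)m^2 − m − 2)(−3m^3 + 6m^2 − 36m + 72) + (30m^2 + 360)
  −3m^3 + 6m^2 − 36m + 72 = (−(1/10)m + 1/5)(30m^2 + 360) + (0)
Last nonzero remainder: 30m^2 + 360. Dividing through by 30 gives the monic gcd m^2 + 12.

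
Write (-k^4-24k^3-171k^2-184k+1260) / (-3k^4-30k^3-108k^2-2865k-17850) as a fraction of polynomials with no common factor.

Repeated division with remainder:
  -k^4-24k^3-171k^2-184k+1260 = (1/3)(-3k^4-30k^3-108k^2-2865k-17850) + (-14k^3-135k^2+771k+7210)
  -3k^4-30k^3-108k^2-2865k-17850 = ((3/14)k+15/196)(-14k^3-135k^2+771k+7210) + (-(51525/196)k^2-(875925/196)k-257625/14)
  -14k^3-135k^2+771k+7210 = ((2744/51525)k-20188/51525)(-(51525/196)k^2-(875925/196)k-257625/14) + (0)
Last nonzero remainder: -(51525/196)k^2-(875925/196)k-257625/14. Dividing through by -51525/196 gives the monic gcd k^2+17k+70.
Cancel k^2+17k+70 from numerator and denominator to get the reduced form.

(k^2+7k-18)/(3k^2-21k+255)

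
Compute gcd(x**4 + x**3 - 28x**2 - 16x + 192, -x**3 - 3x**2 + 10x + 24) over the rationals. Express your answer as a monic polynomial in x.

Apply the Euclidean algorithm:
  x**4 + x**3 - 28x**2 - 16x + 192 = (-x + 2)(-x**3 - 3x**2 + 10x + 24) + (-12x**2 - 12x + 144)
  -x**3 - 3x**2 + 10x + 24 = ((1/12)x + 1/6)(-12x**2 - 12x + 144) + (0)
Last nonzero remainder: -12x**2 - 12x + 144. Dividing through by -12 gives the monic gcd x**2 + x - 12.

x**2 + x - 12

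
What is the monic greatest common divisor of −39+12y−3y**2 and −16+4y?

1

By polynomial division,
  −3y**2+12y−39 = (−(3/4)y)(4y−16) + (−39)
  4y−16 = (−(4/39)y+16/39)(−39) + (0)
The last nonzero remainder is the constant −39, so the polynomials are coprime and gcd = 1.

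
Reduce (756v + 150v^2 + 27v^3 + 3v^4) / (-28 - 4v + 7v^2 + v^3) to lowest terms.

(108v + 6v^2 + 3v^3)/(-4 + v^2)

By polynomial division,
  3v^4 + 27v^3 + 150v^2 + 756v = (3v + 6)(v^3 + 7v^2 - 4v - 28) + (120v^2 + 864v + 168)
  v^3 + 7v^2 - 4v - 28 = ((1/120)v - 1/600)(120v^2 + 864v + 168) + (-(99/25)v - 693/25)
  120v^2 + 864v + 168 = (-(1000/33)v - 200/33)(-(99/25)v - 693/25) + (0)
Last nonzero remainder: -(99/25)v - 693/25. Dividing through by -99/25 gives the monic gcd v + 7.
Cancel v + 7 from numerator and denominator to get the reduced form.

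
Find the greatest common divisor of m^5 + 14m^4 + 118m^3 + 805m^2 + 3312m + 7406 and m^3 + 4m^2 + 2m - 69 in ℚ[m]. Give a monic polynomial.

m^2 + 7m + 23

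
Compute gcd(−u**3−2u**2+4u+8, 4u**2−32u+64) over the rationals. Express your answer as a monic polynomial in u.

Apply the Euclidean algorithm:
  −u**3−2u**2+4u+8 = (−(1/4)u−5/2)(4u**2−32u+64) + (−60u+168)
  4u**2−32u+64 = (−(1/15)u+26/75)(−60u+168) + (144/25)
  −60u+168 = (−(125/12)u+175/6)(144/25) + (0)
The last nonzero remainder is the constant 144/25, so the polynomials are coprime and gcd = 1.

1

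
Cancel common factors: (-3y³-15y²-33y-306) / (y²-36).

(-3y²+3y-51)/(y-6)

Euclidean algorithm in ℚ[y]:
  -3y³-15y²-33y-306 = (-3y-15)(y²-36) + (-141y-846)
  y²-36 = (-(1/141)y+2/47)(-141y-846) + (0)
Last nonzero remainder: -141y-846. Dividing through by -141 gives the monic gcd y+6.
Cancel y+6 from numerator and denominator to get the reduced form.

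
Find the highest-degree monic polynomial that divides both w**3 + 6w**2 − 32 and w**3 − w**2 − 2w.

By polynomial division,
  w**3 + 6w**2 − 32 = (w**3 − w**2 − 2w) + (7w**2 + 2w − 32)
  w**3 − w**2 − 2w = ((1/7)w − 9/49)(7w**2 + 2w − 32) + ((144/49)w − 288/49)
  7w**2 + 2w − 32 = ((343/144)w + 49/9)((144/49)w − 288/49) + (0)
Last nonzero remainder: (144/49)w − 288/49. Dividing through by 144/49 gives the monic gcd w − 2.

w − 2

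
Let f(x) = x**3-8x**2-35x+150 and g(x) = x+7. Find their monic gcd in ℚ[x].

Repeated division with remainder:
  x**3-8x**2-35x+150 = (x**2-15x+70)(x+7) + (-340)
  x+7 = (-(1/340)x-7/340)(-340) + (0)
The last nonzero remainder is the constant -340, so the polynomials are coprime and gcd = 1.

1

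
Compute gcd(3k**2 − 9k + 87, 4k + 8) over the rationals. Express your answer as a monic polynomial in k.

Apply the Euclidean algorithm:
  3k**2 − 9k + 87 = ((3/4)k − 15/4)(4k + 8) + (117)
  4k + 8 = ((4/117)k + 8/117)(117) + (0)
The last nonzero remainder is the constant 117, so the polynomials are coprime and gcd = 1.

1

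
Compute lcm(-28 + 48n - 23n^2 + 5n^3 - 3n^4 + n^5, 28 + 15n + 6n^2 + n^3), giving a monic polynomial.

Apply the Euclidean algorithm:
  n^5 - 3n^4 + 5n^3 - 23n^2 + 48n - 28 = (n^2 - 9n + 44)(n^3 + 6n^2 + 15n + 28) + (-180n^2 - 360n - 1260)
  n^3 + 6n^2 + 15n + 28 = (-(1/180)n - 1/45)(-180n^2 - 360n - 1260) + (0)
Last nonzero remainder: -180n^2 - 360n - 1260. Dividing through by -180 gives the monic gcd n^2 + 2n + 7.
Then lcm(f, g) = f·g / gcd(f, g); expanding and making the result monic gives the answer.

-112 + 164n - 44n^2 - 3n^3 - 7n^4 + n^5 + n^6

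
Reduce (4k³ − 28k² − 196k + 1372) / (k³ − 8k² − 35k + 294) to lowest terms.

(4k + 28)/(k + 6)

Repeated division with remainder:
  4k³ − 28k² − 196k + 1372 = (4)(k³ − 8k² − 35k + 294) + (4k² − 56k + 196)
  k³ − 8k² − 35k + 294 = ((1/4)k + 3/2)(4k² − 56k + 196) + (0)
Last nonzero remainder: 4k² − 56k + 196. Dividing through by 4 gives the monic gcd k² − 14k + 49.
Cancel k² − 14k + 49 from numerator and denominator to get the reduced form.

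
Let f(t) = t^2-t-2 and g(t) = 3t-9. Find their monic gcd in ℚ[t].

1

Repeated division with remainder:
  t^2-t-2 = ((1/3)t+2/3)(3t-9) + (4)
  3t-9 = ((3/4)t-9/4)(4) + (0)
The last nonzero remainder is the constant 4, so the polynomials are coprime and gcd = 1.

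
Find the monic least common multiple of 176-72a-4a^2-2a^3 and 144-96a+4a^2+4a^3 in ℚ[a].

1584-912a-16a^2+24a^3+5a^4+a^5

Apply the Euclidean algorithm:
  -2a^3-4a^2-72a+176 = (-1/2)(4a^3+4a^2-96a+144) + (-2a^2-120a+248)
  4a^3+4a^2-96a+144 = (-2a+118)(-2a^2-120a+248) + (14560a-29120)
  -2a^2-120a+248 = (-(1/7280)a-31/3640)(14560a-29120) + (0)
Last nonzero remainder: 14560a-29120. Dividing through by 14560 gives the monic gcd a-2.
Then lcm(f, g) = f·g / gcd(f, g); expanding and making the result monic gives the answer.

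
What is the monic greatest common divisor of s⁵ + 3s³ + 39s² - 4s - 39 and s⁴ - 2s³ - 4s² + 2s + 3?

s² - 1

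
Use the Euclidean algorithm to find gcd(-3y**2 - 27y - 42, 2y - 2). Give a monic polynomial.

Repeated division with remainder:
  -3y**2 - 27y - 42 = (-(3/2)y - 15)(2y - 2) + (-72)
  2y - 2 = (-(1/36)y + 1/36)(-72) + (0)
The last nonzero remainder is the constant -72, so the polynomials are coprime and gcd = 1.

1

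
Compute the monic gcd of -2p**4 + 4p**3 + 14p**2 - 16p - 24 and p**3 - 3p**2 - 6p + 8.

p + 2

Repeated division with remainder:
  -2p**4 + 4p**3 + 14p**2 - 16p - 24 = (-2p - 2)(p**3 - 3p**2 - 6p + 8) + (-4p**2 - 12p - 8)
  p**3 - 3p**2 - 6p + 8 = (-(1/4)p + 3/2)(-4p**2 - 12p - 8) + (10p + 20)
  -4p**2 - 12p - 8 = (-(2/5)p - 2/5)(10p + 20) + (0)
Last nonzero remainder: 10p + 20. Dividing through by 10 gives the monic gcd p + 2.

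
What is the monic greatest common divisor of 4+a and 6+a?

Repeated division with remainder:
  a+4 = (a+6) + (-2)
  a+6 = (-(1/2)a-3)(-2) + (0)
The last nonzero remainder is the constant -2, so the polynomials are coprime and gcd = 1.

1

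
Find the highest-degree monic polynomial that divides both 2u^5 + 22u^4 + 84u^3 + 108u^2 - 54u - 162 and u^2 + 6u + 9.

u^2 + 6u + 9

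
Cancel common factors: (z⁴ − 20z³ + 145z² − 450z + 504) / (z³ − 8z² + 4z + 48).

(z² − 10z + 21)/(z + 2)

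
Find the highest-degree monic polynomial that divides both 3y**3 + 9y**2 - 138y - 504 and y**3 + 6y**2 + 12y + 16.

Repeated division with remainder:
  3y**3 + 9y**2 - 138y - 504 = (3)(y**3 + 6y**2 + 12y + 16) + (-9y**2 - 174y - 552)
  y**3 + 6y**2 + 12y + 16 = (-(1/9)y + 40/27)(-9y**2 - 174y - 552) + ((1876/9)y + 7504/9)
  -9y**2 - 174y - 552 = (-(81/1876)y - 621/938)((1876/9)y + 7504/9) + (0)
Last nonzero remainder: (1876/9)y + 7504/9. Dividing through by 1876/9 gives the monic gcd y + 4.

y + 4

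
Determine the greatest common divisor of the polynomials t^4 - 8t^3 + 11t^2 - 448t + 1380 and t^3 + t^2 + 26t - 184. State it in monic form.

t^2 + 5t + 46

Euclidean algorithm in ℚ[t]:
  t^4 - 8t^3 + 11t^2 - 448t + 1380 = (t - 9)(t^3 + t^2 + 26t - 184) + (-6t^2 - 30t - 276)
  t^3 + t^2 + 26t - 184 = (-(1/6)t + 2/3)(-6t^2 - 30t - 276) + (0)
Last nonzero remainder: -6t^2 - 30t - 276. Dividing through by -6 gives the monic gcd t^2 + 5t + 46.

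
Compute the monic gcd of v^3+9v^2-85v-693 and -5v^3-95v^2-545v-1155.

v+11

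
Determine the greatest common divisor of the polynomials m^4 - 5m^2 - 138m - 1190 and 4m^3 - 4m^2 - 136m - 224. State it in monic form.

m - 7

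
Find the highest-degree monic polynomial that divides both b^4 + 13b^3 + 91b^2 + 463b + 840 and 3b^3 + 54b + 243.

Apply the Euclidean algorithm:
  b^4 + 13b^3 + 91b^2 + 463b + 840 = ((1/3)b + 13/3)(3b^3 + 54b + 243) + (73b^2 + 148b - 213)
  3b^3 + 54b + 243 = ((3/73)b - 444/5329)(73b^2 + 148b - 213) + ((400125/5329)b + 1200375/5329)
  73b^2 + 148b - 213 = ((389017/400125)b - 378359/400125)((400125/5329)b + 1200375/5329) + (0)
Last nonzero remainder: (400125/5329)b + 1200375/5329. Dividing through by 400125/5329 gives the monic gcd b + 3.

b + 3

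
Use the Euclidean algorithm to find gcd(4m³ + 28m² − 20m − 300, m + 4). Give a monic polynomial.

1

Euclidean algorithm in ℚ[m]:
  4m³ + 28m² − 20m − 300 = (4m² + 12m − 68)(m + 4) + (−28)
  m + 4 = (−(1/28)m − 1/7)(−28) + (0)
The last nonzero remainder is the constant −28, so the polynomials are coprime and gcd = 1.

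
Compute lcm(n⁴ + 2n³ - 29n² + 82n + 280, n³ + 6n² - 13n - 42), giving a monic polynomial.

n⁵ - n⁴ - 35n³ + 169n² + 34n - 840

By polynomial division,
  n⁴ + 2n³ - 29n² + 82n + 280 = (n - 4)(n³ + 6n² - 13n - 42) + (8n² + 72n + 112)
  n³ + 6n² - 13n - 42 = ((1/8)n - 3/8)(8n² + 72n + 112) + (0)
Last nonzero remainder: 8n² + 72n + 112. Dividing through by 8 gives the monic gcd n² + 9n + 14.
Then lcm(f, g) = f·g / gcd(f, g); expanding and making the result monic gives the answer.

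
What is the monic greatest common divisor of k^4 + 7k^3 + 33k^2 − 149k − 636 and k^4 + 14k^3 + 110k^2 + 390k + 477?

Euclidean algorithm in ℚ[k]:
  k^4 + 7k^3 + 33k^2 − 149k − 636 = (k^4 + 14k^3 + 110k^2 + 390k + 477) + (−7k^3 − 77k^2 − 539k − 1113)
  k^4 + 14k^3 + 110k^2 + 390k + 477 = (−(1/7)k − 3/7)(−7k^3 − 77k^2 − 539k − 1113) + (0)
Last nonzero remainder: −7k^3 − 77k^2 − 539k − 1113. Dividing through by −7 gives the monic gcd k^3 + 11k^2 + 77k + 159.

k^3 + 11k^2 + 77k + 159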